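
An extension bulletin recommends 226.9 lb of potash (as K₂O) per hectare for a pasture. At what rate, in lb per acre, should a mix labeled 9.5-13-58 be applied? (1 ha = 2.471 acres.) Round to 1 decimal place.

158.3 lb of product per acre

Product per hectare = 226.9 / 58% = 391.207 lb.
Convert to per acre: 391.207 × 0.404694 = 158.319 lb.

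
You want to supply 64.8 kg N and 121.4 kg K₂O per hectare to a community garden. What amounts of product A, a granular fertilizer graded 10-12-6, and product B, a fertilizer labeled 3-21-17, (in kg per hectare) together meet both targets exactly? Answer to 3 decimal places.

485.132 kg product A, 542.895 kg product B

With a, b = kg per hectare of product A and product B:
N: 0.1·a + 0.03·b = 64.8
K₂O: 0.06·a + 0.17·b = 121.4
From row1: a = (64.8 − 0.03·b) / 0.1.
Into row2: 0.06·(64.8 − 0.03·b)/0.1 + 0.17·b = 121.4 → b = 542.8947, a = 485.1316.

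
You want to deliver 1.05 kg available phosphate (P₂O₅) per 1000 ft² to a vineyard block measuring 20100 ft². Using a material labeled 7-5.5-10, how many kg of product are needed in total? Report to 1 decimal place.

383.7 kg

Product per 1000 ft² = 1.05 / 5.5% = 19.0909 kg.
Total product = 19.0909 × 20100 / 1000 = 383.727 kg.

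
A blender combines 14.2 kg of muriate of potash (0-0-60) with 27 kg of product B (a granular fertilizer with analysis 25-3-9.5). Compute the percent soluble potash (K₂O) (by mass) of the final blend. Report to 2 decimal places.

Total mass = 14.2 + 27 = 41.2 kg.
K₂O mass = 60%×14.2 + 9.5%×27 = 11.085 kg.
% K₂O = 11.085 / 41.2 = 26.9053%.

26.91% K₂O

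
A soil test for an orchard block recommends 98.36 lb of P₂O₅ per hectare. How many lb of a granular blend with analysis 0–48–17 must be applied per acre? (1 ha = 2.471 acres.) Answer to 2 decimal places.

Product per hectare = 98.36 / 48% = 204.917 lb.
Convert to per acre: 204.917 × 0.404694 = 82.9286 lb.

82.93 lb of product per acre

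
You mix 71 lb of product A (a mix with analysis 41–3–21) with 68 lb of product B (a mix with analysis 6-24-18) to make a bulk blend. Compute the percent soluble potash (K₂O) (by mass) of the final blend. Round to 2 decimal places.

Total mass = 71 + 68 = 139 lb.
K₂O mass = 21%×71 + 18%×68 = 27.15 lb.
% K₂O = 27.15 / 139 = 19.5324%.

19.53% K₂O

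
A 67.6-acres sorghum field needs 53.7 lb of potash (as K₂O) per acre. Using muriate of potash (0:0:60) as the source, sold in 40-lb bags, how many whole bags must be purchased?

Product per acre = 53.7 / 60% = 89.5 lb.
Total product = 89.5 × 67.6 = 6050.2 lb.
Bags = ⌈6050.2 / 40⌉ = 152.

152 bags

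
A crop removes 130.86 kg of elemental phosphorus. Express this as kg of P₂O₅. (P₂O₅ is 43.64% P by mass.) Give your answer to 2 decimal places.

P₂O₅ = 130.86 / 0.4364 = 299.863 kg.

299.86 kg P₂O₅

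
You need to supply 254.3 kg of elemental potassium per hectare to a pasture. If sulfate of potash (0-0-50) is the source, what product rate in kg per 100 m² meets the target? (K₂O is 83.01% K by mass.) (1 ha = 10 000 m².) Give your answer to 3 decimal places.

As K₂O: 254.3 / 0.8301 = 306.349 kg per hectare.
Product per hectare = 306.349 / 50% = 612.697 kg.
Convert to per 100 m²: 612.697 × 0.01 = 6.12697 kg.

6.127 kg of product per hundred sq m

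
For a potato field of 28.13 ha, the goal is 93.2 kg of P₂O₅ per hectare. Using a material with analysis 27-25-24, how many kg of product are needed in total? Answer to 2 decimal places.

Product per hectare = 93.2 / 25% = 372.8 kg.
Total product = 372.8 × 28.13 = 10486.864 kg.

10486.86 kg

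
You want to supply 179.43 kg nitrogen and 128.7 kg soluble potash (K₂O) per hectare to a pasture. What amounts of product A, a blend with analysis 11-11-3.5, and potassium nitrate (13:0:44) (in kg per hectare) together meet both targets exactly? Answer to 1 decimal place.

With a, b = kg per hectare of product A and potassium nitrate:
N: 0.11·a + 0.13·b = 179.43
K₂O: 0.035·a + 0.44·b = 128.7
Eliminate b: (row1) − 0.13/0.44·(row2) → 0.0996591·a = 141.405, so a = 1418.89.
Then b = (128.7 − 0.035·1418.89) / 0.44 = 179.634.

1418.9 kg product A, 179.6 kg potassium nitrate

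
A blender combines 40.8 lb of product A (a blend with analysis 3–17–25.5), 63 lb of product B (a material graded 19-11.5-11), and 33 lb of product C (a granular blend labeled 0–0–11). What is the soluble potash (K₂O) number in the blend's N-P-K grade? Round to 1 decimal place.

15.3% K₂O

Total mass = 40.8 + 63 + 33 = 136.8 lb.
K₂O mass = 25.5%×40.8 + 11%×63 + 11%×33 = 20.964 lb.
% K₂O = 20.964 / 136.8 = 15.3246%.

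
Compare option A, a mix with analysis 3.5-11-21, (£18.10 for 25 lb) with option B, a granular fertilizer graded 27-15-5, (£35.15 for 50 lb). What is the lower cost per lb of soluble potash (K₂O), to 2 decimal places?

option A: K₂O per bag = 25 × 21% = 5.25 lb; cost = 18.10 / 5.25 = £3.4476/lb K₂O.
option B: K₂O per bag = 50 × 5% = 2.5 lb; cost = 35.15 / 2.5 = £14.0600/lb K₂O.
option A is cheaper.

£3.45 per lb K₂O (option A)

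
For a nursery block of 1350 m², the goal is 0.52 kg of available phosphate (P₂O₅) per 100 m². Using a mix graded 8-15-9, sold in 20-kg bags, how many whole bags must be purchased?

Product per 100 m² = 0.52 / 15% = 3.46667 kg.
Total product = 3.46667 × 1350 / 100 = 46.8 kg.
Bags = ⌈46.8 / 20⌉ = 3.

3 bags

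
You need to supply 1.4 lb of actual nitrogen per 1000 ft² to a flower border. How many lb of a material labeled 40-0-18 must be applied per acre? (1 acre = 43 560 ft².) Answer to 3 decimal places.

Product per 1000 ft² = 1.4 / 40% = 3.5 lb.
Convert to per acre: 3.5 × 43.56 = 152.46 lb.

152.460 lb of product per acre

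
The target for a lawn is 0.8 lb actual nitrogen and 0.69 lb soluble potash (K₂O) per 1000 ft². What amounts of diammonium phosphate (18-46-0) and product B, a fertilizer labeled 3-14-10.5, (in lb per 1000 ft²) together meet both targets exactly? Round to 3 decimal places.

3.349 lb diammonium phosphate, 6.571 lb product B

Per-1000 ft² balance (a = diammonium phosphate, b = product B):
N: 0.18·a + 0.03·b = 0.8
K₂O: 0·a + 0.105·b = 0.69
Solving simultaneously: a = 3.34921, b = 6.57143.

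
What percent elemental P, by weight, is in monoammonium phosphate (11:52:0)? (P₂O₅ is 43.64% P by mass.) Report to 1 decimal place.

22.7% P

%P = 52 × 0.4364 = 22.6928%.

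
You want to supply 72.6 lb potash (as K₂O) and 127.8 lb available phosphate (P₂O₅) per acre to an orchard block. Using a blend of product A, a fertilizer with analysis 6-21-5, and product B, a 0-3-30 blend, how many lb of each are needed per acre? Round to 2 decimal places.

588.00 lb product A, 144.00 lb product B

With a, b = lb per acre of product A and product B:
K₂O: 0.05·a + 0.3·b = 72.6
P₂O₅: 0.21·a + 0.03·b = 127.8
Eliminate a: (row1) − 0.05/0.21·(row2) → 0.292857·b = 42.1714, so b = 144.
Back-substitute: a = (72.6 − 0.3·144) / 0.05 = 588.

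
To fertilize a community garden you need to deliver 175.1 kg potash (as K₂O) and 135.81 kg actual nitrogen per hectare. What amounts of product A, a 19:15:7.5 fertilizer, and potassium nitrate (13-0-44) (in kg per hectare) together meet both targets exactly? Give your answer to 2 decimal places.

500.93 kg product A, 312.57 kg potassium nitrate

With a, b = kg per hectare of product A and potassium nitrate:
K₂O: 0.075·a + 0.44·b = 175.1
N: 0.19·a + 0.13·b = 135.81
Eliminate b: (row1) − 0.44/0.13·(row2) → -0.568077·a = -284.565, so a = 500.926.
Then b = (135.81 − 0.19·500.926) / 0.13 = 312.569.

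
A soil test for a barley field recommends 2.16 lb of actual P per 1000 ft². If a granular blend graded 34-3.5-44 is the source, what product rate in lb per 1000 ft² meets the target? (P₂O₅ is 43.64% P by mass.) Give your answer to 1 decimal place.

141.4 lb of product per thousand sq ft

As P₂O₅: 2.16 / 0.4364 = 4.94959 lb per 1000 ft².
Product per 1000 ft² = 4.94959 / 3.5% = 141.417 lb.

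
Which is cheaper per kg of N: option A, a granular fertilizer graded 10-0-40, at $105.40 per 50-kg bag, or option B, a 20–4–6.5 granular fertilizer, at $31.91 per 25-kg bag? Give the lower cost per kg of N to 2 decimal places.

$6.38 per kg N (option B)

option A: N per bag = 50 × 10% = 5 kg; cost = 105.40 / 5 = $21.0800/kg N.
option B: N per bag = 25 × 20% = 5 kg; cost = 31.91 / 5 = $6.3820/kg N.
option B is cheaper.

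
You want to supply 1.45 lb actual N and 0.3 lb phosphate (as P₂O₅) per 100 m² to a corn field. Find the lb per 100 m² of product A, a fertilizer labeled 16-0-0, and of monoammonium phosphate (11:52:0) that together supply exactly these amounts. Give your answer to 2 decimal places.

8.67 lb product A, 0.58 lb monoammonium phosphate

Per-100 m² balance (a = product A, b = monoammonium phosphate):
N: 0.16·a + 0.11·b = 1.45
P₂O₅: 0·a + 0.52·b = 0.3
Solving simultaneously: a = 8.66587, b = 0.576923.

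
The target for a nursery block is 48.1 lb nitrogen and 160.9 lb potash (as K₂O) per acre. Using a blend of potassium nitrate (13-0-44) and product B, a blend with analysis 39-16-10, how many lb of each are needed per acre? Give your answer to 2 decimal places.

365.33 lb potassium nitrate, 1.56 lb product B

Let a = lb of potassium nitrate, b = lb of product B (per acre).
N: 0.13·a + 0.39·b = 48.1
K₂O: 0.44·a + 0.1·b = 160.9
Solving simultaneously: a = 365.328, b = 1.55738.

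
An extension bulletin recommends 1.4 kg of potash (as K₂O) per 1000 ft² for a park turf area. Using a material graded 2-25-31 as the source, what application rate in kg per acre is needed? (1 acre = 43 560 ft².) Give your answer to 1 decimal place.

196.7 kg of product per acre

Product per 1000 ft² = 1.4 / 31% = 4.51613 kg.
Convert to per acre: 4.51613 × 43.56 = 196.723 kg.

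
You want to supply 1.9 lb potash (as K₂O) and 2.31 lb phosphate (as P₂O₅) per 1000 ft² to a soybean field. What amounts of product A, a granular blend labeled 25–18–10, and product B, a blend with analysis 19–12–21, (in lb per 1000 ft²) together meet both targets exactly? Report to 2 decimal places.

With a, b = lb per 1000 ft² of product A and product B:
K₂O: 0.1·a + 0.21·b = 1.9
P₂O₅: 0.18·a + 0.12·b = 2.31
Solving simultaneously: a = 9.96512, b = 4.30233.

9.97 lb product A, 4.30 lb product B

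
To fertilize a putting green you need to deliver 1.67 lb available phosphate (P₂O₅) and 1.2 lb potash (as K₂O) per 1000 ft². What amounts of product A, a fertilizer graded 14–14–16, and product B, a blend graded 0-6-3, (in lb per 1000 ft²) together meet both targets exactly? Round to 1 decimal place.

4.1 lb product A, 18.4 lb product B

With a, b = lb per 1000 ft² of product A and product B:
P₂O₅: 0.14·a + 0.06·b = 1.67
K₂O: 0.16·a + 0.03·b = 1.2
From row1: a = (1.67 − 0.06·b) / 0.14.
Into row2: 0.16·(1.67 − 0.06·b)/0.14 + 0.03·b = 1.2 → b = 18.3704, a = 4.05556.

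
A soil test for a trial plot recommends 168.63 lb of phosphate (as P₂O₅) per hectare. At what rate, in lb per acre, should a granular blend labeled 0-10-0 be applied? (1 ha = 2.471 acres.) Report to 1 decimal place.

682.4 lb of product per acre

Product per hectare = 168.63 / 10% = 1686.3 lb.
Convert to per acre: 1686.3 × 0.404694 = 682.436 lb.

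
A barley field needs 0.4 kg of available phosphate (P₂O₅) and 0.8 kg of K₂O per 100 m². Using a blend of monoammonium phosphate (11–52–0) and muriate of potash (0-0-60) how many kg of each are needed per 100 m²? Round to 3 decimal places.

Let a = kg of monoammonium phosphate, b = kg of muriate of potash (per 100 m²).
P₂O₅: 0.52·a + 0·b = 0.4
K₂O: 0·a + 0.6·b = 0.8
Solving simultaneously: a = 0.769231, b = 1.33333.

0.769 kg monoammonium phosphate, 1.333 kg muriate of potash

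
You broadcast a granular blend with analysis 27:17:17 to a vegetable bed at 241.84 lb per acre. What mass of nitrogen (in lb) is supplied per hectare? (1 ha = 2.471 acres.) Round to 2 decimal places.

nitrogen per acre = 241.84 × 27% = 65.2968 lb.
Convert to per hectare: 65.2968 × 2.471 = 161.348 lb.

161.35 lb N per hectare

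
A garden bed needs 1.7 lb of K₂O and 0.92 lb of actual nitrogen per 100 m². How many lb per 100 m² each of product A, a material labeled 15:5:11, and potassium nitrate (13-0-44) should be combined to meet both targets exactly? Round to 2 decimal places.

Per-100 m² balance (a = product A, b = potassium nitrate):
K₂O: 0.11·a + 0.44·b = 1.7
N: 0.15·a + 0.13·b = 0.92
Eliminate b: (row1) − 0.44/0.13·(row2) → -0.397692·a = -1.41385, so a = 3.55513.
Then b = (0.92 − 0.15·3.55513) / 0.13 = 2.97485.

3.56 lb product A, 2.97 lb potassium nitrate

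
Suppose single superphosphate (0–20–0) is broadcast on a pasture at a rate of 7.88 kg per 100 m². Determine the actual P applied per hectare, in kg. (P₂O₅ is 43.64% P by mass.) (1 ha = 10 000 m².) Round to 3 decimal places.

68.777 kg P per hectare

P₂O₅ per 100 m² = 7.88 × 20% = 1.576 kg.
Elemental P = 1.576 × 0.4364 = 0.687766 kg per 100 m².
Convert to per hectare: 0.687766 × 100 = 68.7766 kg.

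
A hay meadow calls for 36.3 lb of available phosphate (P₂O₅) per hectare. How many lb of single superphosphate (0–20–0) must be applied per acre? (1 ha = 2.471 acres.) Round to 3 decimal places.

73.452 lb of product per acre

Product per hectare = 36.3 / 20% = 181.5 lb.
Convert to per acre: 181.5 × 0.404694 = 73.45204 lb.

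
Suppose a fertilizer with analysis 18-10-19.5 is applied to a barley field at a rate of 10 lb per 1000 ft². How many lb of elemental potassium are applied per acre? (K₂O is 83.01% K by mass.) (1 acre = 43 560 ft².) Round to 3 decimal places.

70.510 lb K per acre

K₂O per 1000 ft² = 10 × 19.5% = 1.95 lb.
Elemental K = 1.95 × 0.8301 = 1.61869 lb per 1000 ft².
Convert to per acre: 1.61869 × 43.56 = 70.5104 lb.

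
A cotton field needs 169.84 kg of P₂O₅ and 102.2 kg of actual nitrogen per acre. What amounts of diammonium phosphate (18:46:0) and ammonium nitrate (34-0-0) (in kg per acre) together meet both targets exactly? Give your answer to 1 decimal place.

369.2 kg diammonium phosphate, 105.1 kg ammonium nitrate

Let a = kg of diammonium phosphate, b = kg of ammonium nitrate (per acre).
P₂O₅: 0.46·a + 0·b = 169.84
N: 0.18·a + 0.34·b = 102.2
Eliminate b: (row1) − 0/0.34·(row2) → 0.46·a = 169.84, so a = 369.217.
Then b = (102.2 − 0.18·369.217) / 0.34 = 105.12.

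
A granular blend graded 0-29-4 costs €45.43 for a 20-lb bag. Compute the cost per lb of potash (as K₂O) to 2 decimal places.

K₂O in bag = 20 × 4% = 0.8 lb.
Cost per lb K₂O = €45.43 / 0.8 = €56.7875.

€56.79 per lb K₂O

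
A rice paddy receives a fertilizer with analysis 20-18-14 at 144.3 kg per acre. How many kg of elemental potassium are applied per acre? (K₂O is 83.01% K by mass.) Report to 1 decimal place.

16.8 kg K per acre

K₂O per acre = 144.3 × 14% = 20.202 kg.
Elemental K = 20.202 × 0.8301 = 16.7697 kg per acre.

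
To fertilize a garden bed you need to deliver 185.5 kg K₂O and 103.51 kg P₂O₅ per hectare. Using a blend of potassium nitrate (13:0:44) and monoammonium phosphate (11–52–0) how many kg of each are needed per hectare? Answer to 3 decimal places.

421.591 kg potassium nitrate, 199.058 kg monoammonium phosphate

With a, b = kg per hectare of potassium nitrate and monoammonium phosphate:
K₂O: 0.44·a + 0·b = 185.5
P₂O₅: 0·a + 0.52·b = 103.51
Solving simultaneously: a = 421.5909, b = 199.0577.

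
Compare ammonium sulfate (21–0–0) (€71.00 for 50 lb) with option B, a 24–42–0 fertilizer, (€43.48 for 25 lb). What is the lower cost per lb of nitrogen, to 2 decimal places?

ammonium sulfate: N per bag = 50 × 21% = 10.5 lb; cost = 71.00 / 10.5 = €6.7619/lb N.
option B: N per bag = 25 × 24% = 6 lb; cost = 43.48 / 6 = €7.2467/lb N.
ammonium sulfate is cheaper.

€6.76 per lb N (ammonium sulfate)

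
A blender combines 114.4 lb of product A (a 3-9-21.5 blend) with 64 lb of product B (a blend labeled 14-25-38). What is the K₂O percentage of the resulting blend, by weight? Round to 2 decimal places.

Total mass = 114.4 + 64 = 178.4 lb.
K₂O mass = 21.5%×114.4 + 38%×64 = 48.916 lb.
% K₂O = 48.916 / 178.4 = 27.4193%.

27.42% K₂O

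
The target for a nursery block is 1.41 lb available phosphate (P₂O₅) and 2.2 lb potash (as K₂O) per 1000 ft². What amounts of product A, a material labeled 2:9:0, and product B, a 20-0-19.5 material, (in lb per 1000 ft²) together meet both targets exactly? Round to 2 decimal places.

15.67 lb product A, 11.28 lb product B

Let a = lb of product A, b = lb of product B (per 1000 ft²).
P₂O₅: 0.09·a + 0·b = 1.41
K₂O: 0·a + 0.195·b = 2.2
Solving simultaneously: a = 15.6667, b = 11.2821.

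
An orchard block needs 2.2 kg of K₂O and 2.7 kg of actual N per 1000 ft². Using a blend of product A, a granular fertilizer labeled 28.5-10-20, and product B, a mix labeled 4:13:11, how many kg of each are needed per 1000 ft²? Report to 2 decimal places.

8.95 kg product A, 3.73 kg product B

Let a = kg of product A, b = kg of product B (per 1000 ft²).
K₂O: 0.2·a + 0.11·b = 2.2
N: 0.285·a + 0.04·b = 2.7
Eliminate b: (row1) − 0.11/0.04·(row2) → -0.58375·a = -5.225, so a = 8.95075.
Then b = (2.7 − 0.285·8.95075) / 0.04 = 3.72591.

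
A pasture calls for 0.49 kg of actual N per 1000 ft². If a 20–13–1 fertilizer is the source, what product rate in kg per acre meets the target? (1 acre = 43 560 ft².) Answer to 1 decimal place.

Product per 1000 ft² = 0.49 / 20% = 2.45 kg.
Convert to per acre: 2.45 × 43.56 = 106.722 kg.

106.7 kg of product per acre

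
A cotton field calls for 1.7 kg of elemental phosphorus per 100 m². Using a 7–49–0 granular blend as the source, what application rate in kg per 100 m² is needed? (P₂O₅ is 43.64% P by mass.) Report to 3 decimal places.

As P₂O₅: 1.7 / 0.4364 = 3.89551 kg per 100 m².
Product per 100 m² = 3.89551 / 49% = 7.95002 kg.

7.950 kg of product per hundred sq m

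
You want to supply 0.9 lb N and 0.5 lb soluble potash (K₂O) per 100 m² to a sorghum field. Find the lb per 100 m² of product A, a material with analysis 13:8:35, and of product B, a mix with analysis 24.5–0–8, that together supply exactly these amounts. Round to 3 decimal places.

0.670 lb product A, 3.318 lb product B

Let a = lb of product A, b = lb of product B (per 100 m²).
N: 0.13·a + 0.245·b = 0.9
K₂O: 0.35·a + 0.08·b = 0.5
From row1: a = (0.9 − 0.245·b) / 0.13.
Into row2: 0.35·(0.9 − 0.245·b)/0.13 + 0.08·b = 0.5 → b = 3.31785, a = 0.670206.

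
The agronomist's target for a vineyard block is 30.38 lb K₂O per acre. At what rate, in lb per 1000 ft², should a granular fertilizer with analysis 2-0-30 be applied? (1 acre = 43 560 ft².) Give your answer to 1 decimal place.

Product per acre = 30.38 / 30% = 101.267 lb.
Convert to per 1000 ft²: 101.267 × 0.0229568 = 2.32476 lb.

2.3 lb of product per thousand sq ft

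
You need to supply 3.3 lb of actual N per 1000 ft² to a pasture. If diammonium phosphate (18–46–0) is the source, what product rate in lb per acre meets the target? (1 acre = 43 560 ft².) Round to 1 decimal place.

Product per 1000 ft² = 3.3 / 18% = 18.3333 lb.
Convert to per acre: 18.3333 × 43.56 = 798.6 lb.

798.6 lb of product per acre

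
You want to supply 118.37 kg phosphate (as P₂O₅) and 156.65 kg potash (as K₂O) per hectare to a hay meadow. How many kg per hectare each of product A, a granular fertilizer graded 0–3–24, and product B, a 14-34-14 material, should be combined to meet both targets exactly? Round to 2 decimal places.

Let a = kg of product A, b = kg of product B (per hectare).
P₂O₅: 0.03·a + 0.34·b = 118.37
K₂O: 0.24·a + 0.14·b = 156.65
Eliminate a: (row1) − 0.03/0.24·(row2) → 0.3225·b = 98.7888, so b = 306.322.
Back-substitute: a = (118.37 − 0.34·306.322) / 0.03 = 474.021.

474.02 kg product A, 306.32 kg product B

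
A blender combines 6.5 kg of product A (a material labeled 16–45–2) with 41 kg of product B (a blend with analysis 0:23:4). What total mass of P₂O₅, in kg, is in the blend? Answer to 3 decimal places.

P₂O₅ mass = 45%×6.5 + 23%×41 = 12.355 kg.

12.355 kg P₂O₅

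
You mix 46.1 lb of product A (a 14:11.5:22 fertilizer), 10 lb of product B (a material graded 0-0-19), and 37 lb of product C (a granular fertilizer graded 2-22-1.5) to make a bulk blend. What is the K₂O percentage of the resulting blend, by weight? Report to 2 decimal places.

13.53% K₂O

Total mass = 46.1 + 10 + 37 = 93.1 lb.
K₂O mass = 22%×46.1 + 19%×10 + 1.5%×37 = 12.597 lb.
% K₂O = 12.597 / 93.1 = 13.5306%.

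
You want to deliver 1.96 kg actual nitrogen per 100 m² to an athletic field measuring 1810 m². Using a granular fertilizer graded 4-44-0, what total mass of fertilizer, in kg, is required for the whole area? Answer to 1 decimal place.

886.9 kg

Product per 100 m² = 1.96 / 4% = 49 kg.
Total product = 49 × 1810 / 100 = 886.9 kg.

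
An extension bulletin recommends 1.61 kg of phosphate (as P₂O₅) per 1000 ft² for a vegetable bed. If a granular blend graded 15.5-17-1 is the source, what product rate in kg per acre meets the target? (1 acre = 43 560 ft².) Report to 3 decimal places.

412.539 kg of product per acre

Product per 1000 ft² = 1.61 / 17% = 9.47059 kg.
Convert to per acre: 9.47059 × 43.56 = 412.5388 kg.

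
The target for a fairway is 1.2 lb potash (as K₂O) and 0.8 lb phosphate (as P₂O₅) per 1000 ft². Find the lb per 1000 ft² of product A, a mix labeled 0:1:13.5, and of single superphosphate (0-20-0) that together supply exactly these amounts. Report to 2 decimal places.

8.89 lb product A, 3.56 lb single superphosphate

Per-1000 ft² balance (a = product A, b = single superphosphate):
K₂O: 0.135·a + 0·b = 1.2
P₂O₅: 0.01·a + 0.2·b = 0.8
Eliminate b: (row1) − 0/0.2·(row2) → 0.135·a = 1.2, so a = 8.88889.
Then b = (0.8 − 0.01·8.88889) / 0.2 = 3.55556.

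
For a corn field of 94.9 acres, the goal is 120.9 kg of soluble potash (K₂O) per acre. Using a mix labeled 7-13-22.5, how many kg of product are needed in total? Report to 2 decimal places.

50992.93 kg

Product per acre = 120.9 / 22.5% = 537.333 kg.
Total product = 537.333 × 94.9 = 50992.933 kg.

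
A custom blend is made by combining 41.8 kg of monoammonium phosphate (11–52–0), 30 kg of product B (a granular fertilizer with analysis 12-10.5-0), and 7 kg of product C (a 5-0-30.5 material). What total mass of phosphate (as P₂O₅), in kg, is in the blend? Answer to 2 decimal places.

24.89 kg P₂O₅

P₂O₅ mass = 52%×41.8 + 10.5%×30 + 0%×7 = 24.886 kg.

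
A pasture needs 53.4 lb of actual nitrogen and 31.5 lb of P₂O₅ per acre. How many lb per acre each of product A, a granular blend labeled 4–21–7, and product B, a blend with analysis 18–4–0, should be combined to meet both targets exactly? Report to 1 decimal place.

Let a = lb of product A, b = lb of product B (per acre).
N: 0.04·a + 0.18·b = 53.4
P₂O₅: 0.21·a + 0.04·b = 31.5
Eliminate a: (row1) − 0.04/0.21·(row2) → 0.172381·b = 47.4, so b = 274.972.
Back-substitute: a = (53.4 − 0.18·274.972) / 0.04 = 97.6243.

97.6 lb product A, 275.0 lb product B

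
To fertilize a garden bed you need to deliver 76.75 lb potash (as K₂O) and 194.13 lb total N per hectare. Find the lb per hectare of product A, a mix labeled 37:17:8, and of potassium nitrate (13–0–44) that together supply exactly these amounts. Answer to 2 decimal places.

495.01 lb product A, 84.43 lb potassium nitrate

Let a = lb of product A, b = lb of potassium nitrate (per hectare).
K₂O: 0.08·a + 0.44·b = 76.75
N: 0.37·a + 0.13·b = 194.13
Eliminate b: (row1) − 0.44/0.13·(row2) → -1.17231·a = -580.305, so a = 495.011.
Then b = (194.13 − 0.37·495.011) / 0.13 = 84.4298.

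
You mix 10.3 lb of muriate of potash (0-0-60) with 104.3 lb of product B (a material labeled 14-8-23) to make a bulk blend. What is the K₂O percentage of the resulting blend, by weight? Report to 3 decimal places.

Total mass = 10.3 + 104.3 = 114.6 lb.
K₂O mass = 60%×10.3 + 23%×104.3 = 30.169 lb.
% K₂O = 30.169 / 114.6 = 26.32548%.

26.325% K₂O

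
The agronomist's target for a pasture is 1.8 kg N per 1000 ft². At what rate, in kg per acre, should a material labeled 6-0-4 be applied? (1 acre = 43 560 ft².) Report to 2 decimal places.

Product per 1000 ft² = 1.8 / 6% = 30 kg.
Convert to per acre: 30 × 43.56 = 1306.8 kg.

1306.80 kg of product per acre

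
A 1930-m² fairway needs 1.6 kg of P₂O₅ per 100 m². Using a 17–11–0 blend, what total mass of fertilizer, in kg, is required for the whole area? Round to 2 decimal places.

280.73 kg

Product per 100 m² = 1.6 / 11% = 14.5455 kg.
Total product = 14.5455 × 1930 / 100 = 280.727 kg.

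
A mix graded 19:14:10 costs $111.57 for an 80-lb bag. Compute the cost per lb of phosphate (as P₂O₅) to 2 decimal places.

P₂O₅ in bag = 80 × 14% = 11.2 lb.
Cost per lb P₂O₅ = $111.57 / 11.2 = $9.9616.

$9.96 per lb P₂O₅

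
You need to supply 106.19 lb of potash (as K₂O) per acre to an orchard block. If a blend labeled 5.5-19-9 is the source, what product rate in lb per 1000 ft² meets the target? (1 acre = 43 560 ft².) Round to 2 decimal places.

27.09 lb of product per thousand sq ft

Product per acre = 106.19 / 9% = 1179.89 lb.
Convert to per 1000 ft²: 1179.89 × 0.0229568 = 27.0865 lb.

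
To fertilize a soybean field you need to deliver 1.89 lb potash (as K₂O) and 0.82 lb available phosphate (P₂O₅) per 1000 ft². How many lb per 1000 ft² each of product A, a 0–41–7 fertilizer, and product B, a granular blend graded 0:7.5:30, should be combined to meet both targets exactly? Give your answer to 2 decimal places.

0.89 lb product A, 6.09 lb product B

Per-1000 ft² balance (a = product A, b = product B):
K₂O: 0.07·a + 0.3·b = 1.89
P₂O₅: 0.41·a + 0.075·b = 0.82
From row1: a = (1.89 − 0.3·b) / 0.07.
Into row2: 0.41·(1.89 − 0.3·b)/0.07 + 0.075·b = 0.82 → b = 6.09342, a = 0.88535.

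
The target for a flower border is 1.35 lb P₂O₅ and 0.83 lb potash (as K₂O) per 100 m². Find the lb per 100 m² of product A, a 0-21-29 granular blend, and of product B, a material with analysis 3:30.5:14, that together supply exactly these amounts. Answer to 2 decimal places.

1.09 lb product A, 3.68 lb product B

Per-100 m² balance (a = product A, b = product B):
P₂O₅: 0.21·a + 0.305·b = 1.35
K₂O: 0.29·a + 0.14·b = 0.83
Solving simultaneously: a = 1.08637, b = 3.67824.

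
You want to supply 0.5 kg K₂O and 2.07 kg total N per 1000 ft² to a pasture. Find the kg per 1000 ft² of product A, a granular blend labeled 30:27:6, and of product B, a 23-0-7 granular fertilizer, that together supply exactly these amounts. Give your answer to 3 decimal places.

Per-1000 ft² balance (a = product A, b = product B):
K₂O: 0.06·a + 0.07·b = 0.5
N: 0.3·a + 0.23·b = 2.07
From row1: a = (0.5 − 0.07·b) / 0.06.
Into row2: 0.3·(0.5 − 0.07·b)/0.06 + 0.23·b = 2.07 → b = 3.58333, a = 4.15278.

4.153 kg product A, 3.583 kg product B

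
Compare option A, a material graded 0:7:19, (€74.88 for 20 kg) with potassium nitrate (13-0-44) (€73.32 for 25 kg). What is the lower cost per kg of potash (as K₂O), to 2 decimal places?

€6.67 per kg K₂O (potassium nitrate)

option A: K₂O per bag = 20 × 19% = 3.8 kg; cost = 74.88 / 3.8 = €19.7053/kg K₂O.
potassium nitrate: K₂O per bag = 25 × 44% = 11 kg; cost = 73.32 / 11 = €6.6655/kg K₂O.
potassium nitrate is cheaper.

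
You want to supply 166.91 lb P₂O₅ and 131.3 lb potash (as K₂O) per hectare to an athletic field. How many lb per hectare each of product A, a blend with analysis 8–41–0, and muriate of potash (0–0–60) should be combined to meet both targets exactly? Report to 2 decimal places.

Let a = lb of product A, b = lb of muriate of potash (per hectare).
P₂O₅: 0.41·a + 0·b = 166.91
K₂O: 0·a + 0.6·b = 131.3
Solving simultaneously: a = 407.098, b = 218.833.

407.10 lb product A, 218.83 lb muriate of potash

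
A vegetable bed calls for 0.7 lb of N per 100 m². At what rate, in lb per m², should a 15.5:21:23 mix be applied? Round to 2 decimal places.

Product per 100 m² = 0.7 / 15.5% = 4.51613 lb.
Convert to per m²: 4.51613 × 0.01 = 0.0451613 lb.

0.05 lb of product per sq m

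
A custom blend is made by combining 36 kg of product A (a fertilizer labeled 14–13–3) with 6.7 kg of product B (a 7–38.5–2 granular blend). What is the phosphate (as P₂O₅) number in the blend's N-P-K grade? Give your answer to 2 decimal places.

17.00% P₂O₅

Total mass = 36 + 6.7 = 42.7 kg.
P₂O₅ mass = 13%×36 + 38.5%×6.7 = 7.2595 kg.
% P₂O₅ = 7.2595 / 42.7 = 17.0012%.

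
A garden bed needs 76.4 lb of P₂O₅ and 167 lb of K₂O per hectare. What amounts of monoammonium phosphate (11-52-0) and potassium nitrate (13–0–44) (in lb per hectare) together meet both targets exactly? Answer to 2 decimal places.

Let a = lb of monoammonium phosphate, b = lb of potassium nitrate (per hectare).
P₂O₅: 0.52·a + 0·b = 76.4
K₂O: 0·a + 0.44·b = 167
Solving simultaneously: a = 146.923, b = 379.545.

146.92 lb monoammonium phosphate, 379.55 lb potassium nitrate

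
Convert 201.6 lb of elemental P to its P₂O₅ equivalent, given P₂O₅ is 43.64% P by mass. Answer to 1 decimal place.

462.0 lb P₂O₅

P₂O₅ = 201.6 / 0.4364 = 461.962 lb.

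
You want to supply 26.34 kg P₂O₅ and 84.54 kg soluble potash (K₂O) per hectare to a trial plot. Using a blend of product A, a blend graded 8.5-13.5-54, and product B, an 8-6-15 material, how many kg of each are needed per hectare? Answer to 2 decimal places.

92.30 kg product A, 231.33 kg product B

Let a = kg of product A, b = kg of product B (per hectare).
P₂O₅: 0.135·a + 0.06·b = 26.34
K₂O: 0.54·a + 0.15·b = 84.54
Eliminate a: (row1) − 0.135/0.54·(row2) → 0.0225·b = 5.205, so b = 231.333.
Back-substitute: a = (26.34 − 0.06·231.333) / 0.135 = 92.2963.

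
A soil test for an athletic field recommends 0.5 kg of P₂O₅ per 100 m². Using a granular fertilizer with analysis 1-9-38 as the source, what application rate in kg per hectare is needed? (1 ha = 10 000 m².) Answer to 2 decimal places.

Product per 100 m² = 0.5 / 9% = 5.55556 kg.
Convert to per hectare: 5.55556 × 100 = 555.556 kg.

555.56 kg of product per hectare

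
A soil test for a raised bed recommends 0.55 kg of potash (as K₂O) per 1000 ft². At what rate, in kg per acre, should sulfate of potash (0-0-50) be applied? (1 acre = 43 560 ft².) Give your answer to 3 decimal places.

47.916 kg of product per acre

Product per 1000 ft² = 0.55 / 50% = 1.1 kg.
Convert to per acre: 1.1 × 43.56 = 47.916 kg.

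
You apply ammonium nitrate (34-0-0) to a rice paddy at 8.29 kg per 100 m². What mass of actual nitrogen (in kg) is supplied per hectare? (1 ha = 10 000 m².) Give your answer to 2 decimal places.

281.86 kg N per hectare

nitrogen per 100 m² = 8.29 × 34% = 2.8186 kg.
Convert to per hectare: 2.8186 × 100 = 281.86 kg.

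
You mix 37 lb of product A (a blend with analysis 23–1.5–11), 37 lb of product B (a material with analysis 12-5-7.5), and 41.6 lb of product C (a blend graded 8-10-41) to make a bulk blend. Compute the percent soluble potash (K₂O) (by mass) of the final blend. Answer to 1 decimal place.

Total mass = 37 + 37 + 41.6 = 115.6 lb.
K₂O mass = 11%×37 + 7.5%×37 + 41%×41.6 = 23.901 lb.
% K₂O = 23.901 / 115.6 = 20.6756%.

20.7% K₂O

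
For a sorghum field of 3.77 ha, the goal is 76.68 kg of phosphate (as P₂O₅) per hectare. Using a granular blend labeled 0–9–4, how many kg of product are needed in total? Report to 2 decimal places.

3212.04 kg

Product per hectare = 76.68 / 9% = 852 kg.
Total product = 852 × 3.77 = 3212.04 kg.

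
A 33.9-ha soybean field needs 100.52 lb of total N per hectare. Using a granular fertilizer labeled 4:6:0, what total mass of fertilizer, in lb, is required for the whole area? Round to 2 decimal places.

85190.70 lb

Product per hectare = 100.52 / 4% = 2513 lb.
Total product = 2513 × 33.9 = 85190.7 lb.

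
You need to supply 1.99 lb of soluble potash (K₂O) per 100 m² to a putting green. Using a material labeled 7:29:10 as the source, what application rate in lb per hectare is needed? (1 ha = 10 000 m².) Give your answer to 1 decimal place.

1990.0 lb of product per hectare

Product per 100 m² = 1.99 / 10% = 19.9 lb.
Convert to per hectare: 19.9 × 100 = 1990 lb.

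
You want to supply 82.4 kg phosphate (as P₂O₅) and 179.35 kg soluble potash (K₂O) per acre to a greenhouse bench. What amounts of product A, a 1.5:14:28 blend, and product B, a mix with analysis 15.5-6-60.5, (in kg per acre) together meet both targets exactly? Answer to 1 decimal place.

575.7 kg product A, 30.0 kg product B

Let a = kg of product A, b = kg of product B (per acre).
P₂O₅: 0.14·a + 0.06·b = 82.4
K₂O: 0.28·a + 0.605·b = 179.35
Eliminate a: (row1) − 0.14/0.28·(row2) → -0.2425·b = -7.275, so b = 30.
Back-substitute: a = (82.4 − 0.06·30) / 0.14 = 575.714.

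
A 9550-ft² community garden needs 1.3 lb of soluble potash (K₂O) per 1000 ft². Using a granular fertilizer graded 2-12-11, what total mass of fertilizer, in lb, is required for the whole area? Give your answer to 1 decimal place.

Product per 1000 ft² = 1.3 / 11% = 11.8182 lb.
Total product = 11.8182 × 9550 / 1000 = 112.864 lb.

112.9 lb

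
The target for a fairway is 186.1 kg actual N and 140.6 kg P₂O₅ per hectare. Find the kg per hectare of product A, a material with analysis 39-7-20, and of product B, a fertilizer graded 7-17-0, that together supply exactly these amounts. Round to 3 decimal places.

With a, b = kg per hectare of product A and product B:
N: 0.39·a + 0.07·b = 186.1
P₂O₅: 0.07·a + 0.17·b = 140.6
Solving simultaneously: a = 354.9674, b = 680.8958.

354.967 kg product A, 680.896 kg product B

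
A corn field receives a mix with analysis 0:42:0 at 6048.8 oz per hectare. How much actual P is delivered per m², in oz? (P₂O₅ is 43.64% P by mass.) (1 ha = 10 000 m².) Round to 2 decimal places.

P₂O₅ per hectare = 6048.8 × 42% = 2540.5 oz.
Elemental P = 2540.5 × 0.4364 = 1108.67 oz per hectare.
Convert to per m²: 1108.67 × 0.0001 = 0.110867 oz.

0.11 oz P per sq m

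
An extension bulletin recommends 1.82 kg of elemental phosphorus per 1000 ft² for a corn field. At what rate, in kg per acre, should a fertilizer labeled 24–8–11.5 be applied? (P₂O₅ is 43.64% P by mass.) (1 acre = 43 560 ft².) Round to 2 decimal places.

2270.83 kg of product per acre

As P₂O₅: 1.82 / 0.4364 = 4.17049 kg per 1000 ft².
Product per 1000 ft² = 4.17049 / 8% = 52.1311 kg.
Convert to per acre: 52.1311 × 43.56 = 2270.8295 kg.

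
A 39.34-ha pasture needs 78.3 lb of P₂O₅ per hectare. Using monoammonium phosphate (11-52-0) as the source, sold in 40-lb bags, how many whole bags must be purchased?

149 bags

Product per hectare = 78.3 / 52% = 150.577 lb.
Total product = 150.577 × 39.34 = 5923.7 lb.
Bags = ⌈5923.7 / 40⌉ = 149.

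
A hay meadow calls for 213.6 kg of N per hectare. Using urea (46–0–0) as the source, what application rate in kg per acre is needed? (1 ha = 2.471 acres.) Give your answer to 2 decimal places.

187.92 kg of product per acre

Product per hectare = 213.6 / 46% = 464.348 kg.
Convert to per acre: 464.348 × 0.404694 = 187.919 kg.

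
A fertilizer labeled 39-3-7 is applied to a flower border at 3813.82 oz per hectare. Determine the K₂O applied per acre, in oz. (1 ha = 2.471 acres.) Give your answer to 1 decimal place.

K₂O per hectare = 3813.82 × 7% = 266.967 oz.
Convert to per acre: 266.967 × 0.404694 = 108.04 oz.

108.0 oz K₂O per acre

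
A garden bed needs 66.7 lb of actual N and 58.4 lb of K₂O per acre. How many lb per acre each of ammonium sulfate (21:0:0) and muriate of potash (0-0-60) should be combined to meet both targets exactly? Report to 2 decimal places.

Per-acre balance (a = ammonium sulfate, b = muriate of potash):
N: 0.21·a + 0·b = 66.7
K₂O: 0·a + 0.6·b = 58.4
Solving simultaneously: a = 317.619, b = 97.3333.

317.62 lb ammonium sulfate, 97.33 lb muriate of potash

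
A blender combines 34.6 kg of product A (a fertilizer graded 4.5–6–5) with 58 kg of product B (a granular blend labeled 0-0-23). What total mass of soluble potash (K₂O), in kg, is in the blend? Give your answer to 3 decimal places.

K₂O mass = 5%×34.6 + 23%×58 = 15.07 kg.

15.070 kg K₂O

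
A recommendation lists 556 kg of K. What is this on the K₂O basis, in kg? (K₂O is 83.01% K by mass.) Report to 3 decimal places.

K₂O = 556 / 0.8301 = 669.7988 kg.

669.799 kg K₂O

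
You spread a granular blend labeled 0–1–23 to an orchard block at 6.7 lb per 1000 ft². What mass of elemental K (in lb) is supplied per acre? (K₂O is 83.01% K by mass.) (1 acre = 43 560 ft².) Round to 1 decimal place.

55.7 lb K per acre

K₂O per 1000 ft² = 6.7 × 23% = 1.541 lb.
Elemental K = 1.541 × 0.8301 = 1.27918 lb per 1000 ft².
Convert to per acre: 1.27918 × 43.56 = 55.7213 lb.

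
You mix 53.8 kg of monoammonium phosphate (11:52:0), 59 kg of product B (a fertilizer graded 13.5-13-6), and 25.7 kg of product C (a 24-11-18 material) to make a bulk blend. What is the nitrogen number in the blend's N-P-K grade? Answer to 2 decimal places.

14.48% N

Total mass = 53.8 + 59 + 25.7 = 138.5 kg.
N mass = 11%×53.8 + 13.5%×59 + 24%×25.7 = 20.051 kg.
% N = 20.051 / 138.5 = 14.4773%.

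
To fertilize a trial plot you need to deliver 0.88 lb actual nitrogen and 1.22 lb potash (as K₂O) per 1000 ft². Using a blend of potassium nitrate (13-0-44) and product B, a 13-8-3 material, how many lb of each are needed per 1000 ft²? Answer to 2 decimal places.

2.48 lb potassium nitrate, 4.29 lb product B

Per-1000 ft² balance (a = potassium nitrate, b = product B):
N: 0.13·a + 0.13·b = 0.88
K₂O: 0.44·a + 0.03·b = 1.22
Solving simultaneously: a = 2.4803, b = 4.28893.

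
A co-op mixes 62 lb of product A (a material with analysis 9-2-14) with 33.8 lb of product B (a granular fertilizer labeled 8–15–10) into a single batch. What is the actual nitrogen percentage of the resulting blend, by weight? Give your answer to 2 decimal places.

Total mass = 62 + 33.8 = 95.8 lb.
N mass = 9%×62 + 8%×33.8 = 8.284 lb.
% N = 8.284 / 95.8 = 8.64718%.

8.65% N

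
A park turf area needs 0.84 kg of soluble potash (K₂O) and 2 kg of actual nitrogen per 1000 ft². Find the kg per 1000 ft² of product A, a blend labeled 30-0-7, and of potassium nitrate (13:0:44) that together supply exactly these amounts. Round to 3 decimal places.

Per-1000 ft² balance (a = product A, b = potassium nitrate):
K₂O: 0.07·a + 0.44·b = 0.84
N: 0.3·a + 0.13·b = 2
From row1: a = (0.84 − 0.44·b) / 0.07.
Into row2: 0.3·(0.84 − 0.44·b)/0.07 + 0.13·b = 2 → b = 0.91131, a = 6.27177.

6.272 kg product A, 0.911 kg potassium nitrate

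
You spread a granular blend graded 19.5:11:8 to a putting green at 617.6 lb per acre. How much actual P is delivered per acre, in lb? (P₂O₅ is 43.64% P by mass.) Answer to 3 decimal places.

P₂O₅ per acre = 617.6 × 11% = 67.936 lb.
Elemental P = 67.936 × 0.4364 = 29.6473 lb per acre.

29.647 lb P per acre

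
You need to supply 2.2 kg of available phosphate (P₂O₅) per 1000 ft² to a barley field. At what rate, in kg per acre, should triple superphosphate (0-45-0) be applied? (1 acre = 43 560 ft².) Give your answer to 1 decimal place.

Product per 1000 ft² = 2.2 / 45% = 4.88889 kg.
Convert to per acre: 4.88889 × 43.56 = 212.96 kg.

213.0 kg of product per acre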